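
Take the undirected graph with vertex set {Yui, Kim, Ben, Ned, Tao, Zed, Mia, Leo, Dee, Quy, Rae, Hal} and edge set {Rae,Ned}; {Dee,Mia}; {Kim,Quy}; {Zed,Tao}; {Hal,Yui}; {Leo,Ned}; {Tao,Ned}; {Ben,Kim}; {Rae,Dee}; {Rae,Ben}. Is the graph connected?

No

Component: {Yui, Hal}
Component: {Kim, Ben, Ned, Tao, Zed, Mia, Leo, Dee, Quy, Rae}
No edge joins these 2 groups, so the graph is disconnected.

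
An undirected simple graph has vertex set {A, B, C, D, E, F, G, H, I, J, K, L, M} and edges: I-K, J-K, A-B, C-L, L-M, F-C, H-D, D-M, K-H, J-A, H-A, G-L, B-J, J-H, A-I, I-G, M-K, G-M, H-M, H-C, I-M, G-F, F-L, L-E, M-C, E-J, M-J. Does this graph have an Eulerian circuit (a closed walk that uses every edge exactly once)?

Degrees: A:4, B:2, C:4, D:2, E:2, F:3, G:4, H:6, I:4, J:6, K:4, L:5, M:8
Vertices with odd degree: F, L. An Eulerian circuit requires all degrees even.

No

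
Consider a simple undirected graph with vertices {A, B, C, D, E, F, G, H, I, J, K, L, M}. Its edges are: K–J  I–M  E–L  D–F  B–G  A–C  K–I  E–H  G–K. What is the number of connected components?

4

Component: {A, C}
Component: {D, F}
Component: {E, H, L}
Component: {B, G, I, J, K, M}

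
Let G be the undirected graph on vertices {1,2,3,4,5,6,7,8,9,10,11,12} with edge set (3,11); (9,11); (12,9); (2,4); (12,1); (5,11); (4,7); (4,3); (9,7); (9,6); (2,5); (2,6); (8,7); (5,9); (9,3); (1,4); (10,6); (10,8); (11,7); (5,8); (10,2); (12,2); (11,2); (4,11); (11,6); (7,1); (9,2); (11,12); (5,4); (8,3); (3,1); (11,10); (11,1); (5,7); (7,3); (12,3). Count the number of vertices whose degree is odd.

Degrees: 1:5, 2:7, 3:7, 4:6, 5:6, 6:4, 7:7, 8:4, 9:7, 10:4, 11:10, 12:5
Odd-degree vertices: 1, 2, 3, 7, 9, 12.

6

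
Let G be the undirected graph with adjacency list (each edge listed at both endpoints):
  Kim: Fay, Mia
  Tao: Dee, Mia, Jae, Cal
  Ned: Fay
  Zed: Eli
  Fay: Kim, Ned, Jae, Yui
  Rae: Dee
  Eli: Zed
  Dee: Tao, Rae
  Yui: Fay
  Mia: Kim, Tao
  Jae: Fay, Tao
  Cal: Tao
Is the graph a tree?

No

The graph has 12 vertices and 11 edges.
It is not connected, so it is not a tree.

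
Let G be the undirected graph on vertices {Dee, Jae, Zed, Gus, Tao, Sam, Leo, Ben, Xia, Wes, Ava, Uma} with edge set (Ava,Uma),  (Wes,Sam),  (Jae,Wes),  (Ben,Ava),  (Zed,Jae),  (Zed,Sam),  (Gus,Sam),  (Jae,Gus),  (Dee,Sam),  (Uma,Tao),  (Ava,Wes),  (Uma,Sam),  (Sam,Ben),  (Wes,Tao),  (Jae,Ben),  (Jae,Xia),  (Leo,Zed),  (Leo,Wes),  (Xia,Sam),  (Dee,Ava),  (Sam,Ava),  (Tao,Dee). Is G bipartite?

No

Sam-Ava-Uma-Sam is an odd cycle (length 3), and a bipartite graph can contain only even cycles.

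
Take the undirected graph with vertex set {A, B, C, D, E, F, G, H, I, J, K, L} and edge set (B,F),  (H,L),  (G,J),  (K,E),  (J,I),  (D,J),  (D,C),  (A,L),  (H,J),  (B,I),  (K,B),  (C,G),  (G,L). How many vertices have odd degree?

6

Degrees: A:1, B:3, C:2, D:2, E:1, F:1, G:3, H:2, I:2, J:4, K:2, L:3
Odd-degree vertices: A, B, E, F, G, L.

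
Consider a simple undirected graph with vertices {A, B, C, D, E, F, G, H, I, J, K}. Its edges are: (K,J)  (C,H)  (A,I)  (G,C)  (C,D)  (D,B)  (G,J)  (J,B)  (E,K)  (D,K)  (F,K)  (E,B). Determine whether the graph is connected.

No

Component: {A, I}
Component: {B, C, D, E, F, G, H, J, K}
No edge joins these 2 groups, so the graph is disconnected.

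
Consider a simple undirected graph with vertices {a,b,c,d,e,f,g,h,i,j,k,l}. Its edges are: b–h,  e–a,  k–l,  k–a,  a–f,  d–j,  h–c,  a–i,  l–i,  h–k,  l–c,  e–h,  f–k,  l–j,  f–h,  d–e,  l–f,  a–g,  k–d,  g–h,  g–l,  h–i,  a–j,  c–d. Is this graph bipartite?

The cycle k-f-l-k has length 3, which is odd, so the graph is not bipartite.

No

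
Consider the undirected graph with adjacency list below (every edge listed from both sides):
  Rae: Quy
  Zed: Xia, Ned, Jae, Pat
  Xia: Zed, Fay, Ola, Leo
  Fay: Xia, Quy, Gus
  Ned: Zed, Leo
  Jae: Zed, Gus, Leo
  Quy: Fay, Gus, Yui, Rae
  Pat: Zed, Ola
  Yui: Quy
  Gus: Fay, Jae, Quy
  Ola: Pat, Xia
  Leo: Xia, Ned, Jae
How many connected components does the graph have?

1

Component: {Rae, Zed, Xia, Fay, Ned, Jae, Quy, Pat, Yui, Gus, Ola, Leo}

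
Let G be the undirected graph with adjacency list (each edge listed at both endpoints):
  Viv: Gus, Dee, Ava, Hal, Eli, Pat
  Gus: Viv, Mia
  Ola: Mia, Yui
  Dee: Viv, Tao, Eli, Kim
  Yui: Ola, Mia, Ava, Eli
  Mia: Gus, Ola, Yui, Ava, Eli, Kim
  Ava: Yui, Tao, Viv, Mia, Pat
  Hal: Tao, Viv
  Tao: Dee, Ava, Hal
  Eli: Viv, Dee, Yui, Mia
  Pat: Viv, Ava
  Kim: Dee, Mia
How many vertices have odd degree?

2

Degrees: Viv:6, Gus:2, Ola:2, Dee:4, Yui:4, Mia:6, Ava:5, Hal:2, Tao:3, Eli:4, Pat:2, Kim:2
Odd-degree vertices: Ava, Tao.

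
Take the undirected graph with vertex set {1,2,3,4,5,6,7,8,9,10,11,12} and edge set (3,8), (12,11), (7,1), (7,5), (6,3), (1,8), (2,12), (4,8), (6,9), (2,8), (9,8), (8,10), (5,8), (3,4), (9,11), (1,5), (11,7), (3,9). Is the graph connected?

Yes

A breadth-first search from 1 visits 1, 8, 7, 5, 3, 10, 2, 9, 4, 11, 6, 12 — all 12 vertices — so the graph is connected.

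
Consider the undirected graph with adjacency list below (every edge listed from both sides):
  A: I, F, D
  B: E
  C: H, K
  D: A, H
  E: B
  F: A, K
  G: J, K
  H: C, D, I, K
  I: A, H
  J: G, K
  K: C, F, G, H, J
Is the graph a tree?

The graph has 11 vertices and 13 edges.
It splits into 2 components, so it cannot be a tree.

No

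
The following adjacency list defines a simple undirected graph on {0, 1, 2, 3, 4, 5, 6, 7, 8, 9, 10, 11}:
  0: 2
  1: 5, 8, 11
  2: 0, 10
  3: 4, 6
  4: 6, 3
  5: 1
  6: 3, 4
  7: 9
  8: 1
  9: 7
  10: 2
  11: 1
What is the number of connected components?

4

Component: {7, 9}
Component: {0, 2, 10}
Component: {3, 4, 6}
Component: {1, 5, 8, 11}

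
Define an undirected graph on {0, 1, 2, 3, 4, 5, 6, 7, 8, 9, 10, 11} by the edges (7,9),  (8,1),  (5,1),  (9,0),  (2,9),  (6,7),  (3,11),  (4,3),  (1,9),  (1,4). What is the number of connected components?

2

Component: {10}
Component: {0, 1, 2, 3, 4, 5, 6, 7, 8, 9, 11}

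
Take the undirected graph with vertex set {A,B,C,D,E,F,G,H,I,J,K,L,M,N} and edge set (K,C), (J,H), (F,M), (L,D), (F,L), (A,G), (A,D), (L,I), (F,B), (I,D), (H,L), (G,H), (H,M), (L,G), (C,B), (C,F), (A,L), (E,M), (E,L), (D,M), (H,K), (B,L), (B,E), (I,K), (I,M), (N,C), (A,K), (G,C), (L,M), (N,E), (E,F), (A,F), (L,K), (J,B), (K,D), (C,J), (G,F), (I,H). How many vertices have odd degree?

Degrees: A:5, B:5, C:6, D:5, E:5, F:7, G:5, H:6, I:5, J:3, K:6, L:10, M:6, N:2
Odd-degree vertices: A, B, D, E, F, G, I, J.

8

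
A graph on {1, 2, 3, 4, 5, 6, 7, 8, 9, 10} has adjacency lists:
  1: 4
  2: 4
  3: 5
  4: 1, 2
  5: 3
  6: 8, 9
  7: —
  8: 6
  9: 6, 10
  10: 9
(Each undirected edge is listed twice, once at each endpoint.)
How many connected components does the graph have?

Component: {7}
Component: {3, 5}
Component: {1, 2, 4}
Component: {6, 8, 9, 10}

4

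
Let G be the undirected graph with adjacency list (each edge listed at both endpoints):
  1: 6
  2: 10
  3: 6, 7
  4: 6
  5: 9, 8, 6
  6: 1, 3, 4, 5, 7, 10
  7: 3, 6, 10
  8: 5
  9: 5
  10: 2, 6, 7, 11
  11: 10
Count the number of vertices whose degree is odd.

Degrees: 1:1, 2:1, 3:2, 4:1, 5:3, 6:6, 7:3, 8:1, 9:1, 10:4, 11:1
Odd-degree vertices: 1, 2, 4, 5, 7, 8, 9, 11.

8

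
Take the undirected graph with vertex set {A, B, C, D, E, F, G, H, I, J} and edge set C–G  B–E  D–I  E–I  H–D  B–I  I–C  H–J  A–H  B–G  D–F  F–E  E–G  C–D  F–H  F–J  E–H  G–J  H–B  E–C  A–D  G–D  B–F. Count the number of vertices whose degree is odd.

Degrees: A:2, B:5, C:4, D:6, E:6, F:5, G:5, H:6, I:4, J:3
Odd-degree vertices: B, F, G, J.

4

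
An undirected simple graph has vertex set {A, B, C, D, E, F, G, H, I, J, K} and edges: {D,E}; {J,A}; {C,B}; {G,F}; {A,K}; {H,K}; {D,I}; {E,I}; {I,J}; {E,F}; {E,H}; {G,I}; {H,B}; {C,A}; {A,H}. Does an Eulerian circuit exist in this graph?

Yes

Degrees: A:4, B:2, C:2, D:2, E:4, F:2, G:2, H:4, I:4, J:2, K:2
Every vertex has even degree and the edges form a single connected piece, so an Eulerian circuit exists.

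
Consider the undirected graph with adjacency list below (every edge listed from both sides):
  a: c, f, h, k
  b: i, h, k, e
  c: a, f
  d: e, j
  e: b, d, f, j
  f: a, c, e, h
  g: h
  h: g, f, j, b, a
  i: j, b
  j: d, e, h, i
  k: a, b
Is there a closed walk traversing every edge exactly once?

Degrees: a:4, b:4, c:2, d:2, e:4, f:4, g:1, h:5, i:2, j:4, k:2
g, h have odd degree; an Eulerian circuit needs every degree to be even, so none exists.

No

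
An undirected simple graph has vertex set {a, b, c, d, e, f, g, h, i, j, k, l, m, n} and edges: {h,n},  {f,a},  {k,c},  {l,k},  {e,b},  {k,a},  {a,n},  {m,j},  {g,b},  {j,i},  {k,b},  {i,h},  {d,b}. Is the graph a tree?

Yes

|V| = 14, |E| = 13.
It is connected with exactly 13 edges, hence acyclic — it is a tree.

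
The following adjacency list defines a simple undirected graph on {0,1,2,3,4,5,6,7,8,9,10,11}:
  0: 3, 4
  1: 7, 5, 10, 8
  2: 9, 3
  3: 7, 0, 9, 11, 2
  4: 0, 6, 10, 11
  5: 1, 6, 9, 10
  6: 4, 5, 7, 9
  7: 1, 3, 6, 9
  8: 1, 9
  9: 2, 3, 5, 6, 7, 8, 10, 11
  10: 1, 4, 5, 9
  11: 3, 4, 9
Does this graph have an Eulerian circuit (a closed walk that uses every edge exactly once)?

No

Degrees: 0:2, 1:4, 2:2, 3:5, 4:4, 5:4, 6:4, 7:4, 8:2, 9:8, 10:4, 11:3
Vertices with odd degree: 3, 11. An Eulerian circuit requires all degrees even.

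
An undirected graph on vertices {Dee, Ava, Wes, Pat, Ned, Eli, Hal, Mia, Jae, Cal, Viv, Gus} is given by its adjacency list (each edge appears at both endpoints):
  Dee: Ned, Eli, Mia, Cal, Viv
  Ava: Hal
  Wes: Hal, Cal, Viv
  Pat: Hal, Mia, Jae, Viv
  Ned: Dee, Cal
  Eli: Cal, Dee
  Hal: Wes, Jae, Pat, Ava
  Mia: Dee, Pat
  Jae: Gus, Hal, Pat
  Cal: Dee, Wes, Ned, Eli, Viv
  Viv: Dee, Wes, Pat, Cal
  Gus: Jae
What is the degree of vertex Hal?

4

Neighbors of Hal: Ava, Wes, Pat, Jae.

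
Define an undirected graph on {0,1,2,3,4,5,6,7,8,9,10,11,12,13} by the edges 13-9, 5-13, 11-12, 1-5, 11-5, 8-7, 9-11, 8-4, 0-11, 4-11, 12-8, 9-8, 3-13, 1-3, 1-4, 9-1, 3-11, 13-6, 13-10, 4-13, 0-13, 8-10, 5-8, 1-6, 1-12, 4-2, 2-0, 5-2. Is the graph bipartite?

Yes

Color {1, 2, 8, 11, 13} black and {0, 3, 4, 5, 6, 7, 9, 10, 12} white. No edge joins two same-colored vertices, so the graph is bipartite.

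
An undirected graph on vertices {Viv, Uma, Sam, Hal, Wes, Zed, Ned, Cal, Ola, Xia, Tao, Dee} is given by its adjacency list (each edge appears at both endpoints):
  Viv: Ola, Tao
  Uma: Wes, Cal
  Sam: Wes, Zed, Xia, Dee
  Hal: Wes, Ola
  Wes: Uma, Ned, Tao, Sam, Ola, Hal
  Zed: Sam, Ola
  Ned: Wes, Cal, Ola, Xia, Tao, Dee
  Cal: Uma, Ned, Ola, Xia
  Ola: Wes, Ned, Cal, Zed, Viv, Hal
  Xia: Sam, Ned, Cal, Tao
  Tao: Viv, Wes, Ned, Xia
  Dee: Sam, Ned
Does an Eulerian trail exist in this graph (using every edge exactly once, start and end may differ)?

Degrees: Viv:2, Uma:2, Sam:4, Hal:2, Wes:6, Zed:2, Ned:6, Cal:4, Ola:6, Xia:4, Tao:4, Dee:2
Odd-degree vertices: none (0 total).
The non-isolated vertices are connected and exactly 0 have odd degree, so an Eulerian trail exists.

Yes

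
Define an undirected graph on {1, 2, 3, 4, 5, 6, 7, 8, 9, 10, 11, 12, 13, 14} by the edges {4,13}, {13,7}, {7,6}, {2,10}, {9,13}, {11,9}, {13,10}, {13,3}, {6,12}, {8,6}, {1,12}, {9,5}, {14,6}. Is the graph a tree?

Yes

The graph has 14 vertices and 13 edges.
Connected and |E| = |V| - 1, which characterizes a tree.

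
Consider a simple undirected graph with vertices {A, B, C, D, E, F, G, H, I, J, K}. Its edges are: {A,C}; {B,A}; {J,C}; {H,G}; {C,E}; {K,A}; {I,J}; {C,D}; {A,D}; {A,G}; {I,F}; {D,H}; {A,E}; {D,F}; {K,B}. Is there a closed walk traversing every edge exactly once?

Yes

Degrees: A:6, B:2, C:4, D:4, E:2, F:2, G:2, H:2, I:2, J:2, K:2
All degrees are even and the non-isolated vertices are connected — an Eulerian circuit exists.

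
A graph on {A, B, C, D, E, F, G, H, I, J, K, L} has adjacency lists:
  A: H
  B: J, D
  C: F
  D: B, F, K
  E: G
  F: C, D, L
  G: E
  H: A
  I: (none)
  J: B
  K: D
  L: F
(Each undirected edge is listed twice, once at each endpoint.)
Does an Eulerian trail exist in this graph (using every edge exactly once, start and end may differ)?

Degrees: A:1, B:2, C:1, D:3, E:1, F:3, G:1, H:1, I:0, J:1, K:1, L:1
Odd-degree vertices: A, C, D, E, F, G, H, J, K, L (10 total).
An Eulerian trail requires 0 or 2 odd-degree vertices; here there are 10.

No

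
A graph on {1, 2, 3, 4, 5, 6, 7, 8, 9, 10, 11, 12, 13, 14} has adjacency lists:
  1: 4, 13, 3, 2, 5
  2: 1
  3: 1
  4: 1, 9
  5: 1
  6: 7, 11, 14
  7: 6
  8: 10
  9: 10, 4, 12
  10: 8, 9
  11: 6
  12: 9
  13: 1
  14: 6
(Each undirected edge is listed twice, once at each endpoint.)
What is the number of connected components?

2

Component: {6, 7, 11, 14}
Component: {1, 2, 3, 4, 5, 8, 9, 10, 12, 13}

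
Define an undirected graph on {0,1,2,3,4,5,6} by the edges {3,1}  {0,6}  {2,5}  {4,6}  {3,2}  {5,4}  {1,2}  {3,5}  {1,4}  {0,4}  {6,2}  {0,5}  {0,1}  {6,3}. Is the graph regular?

Degrees: 0:4, 1:4, 2:4, 3:4, 4:4, 5:4, 6:4
Every vertex has degree 4, so the graph is 4-regular.

Yes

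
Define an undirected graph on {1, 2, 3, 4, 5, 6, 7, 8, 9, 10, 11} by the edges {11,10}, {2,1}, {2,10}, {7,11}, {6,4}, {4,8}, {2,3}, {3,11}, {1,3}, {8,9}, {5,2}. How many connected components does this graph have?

2

Component: {4, 6, 8, 9}
Component: {1, 2, 3, 5, 7, 10, 11}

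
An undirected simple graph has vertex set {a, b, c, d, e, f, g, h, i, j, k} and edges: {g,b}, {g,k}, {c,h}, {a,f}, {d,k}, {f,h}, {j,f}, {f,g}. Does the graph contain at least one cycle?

|V| = 11, |E| = 8, number of components = 3.
Since 8 = 11 - 3, the graph is a forest and contains no cycle.

No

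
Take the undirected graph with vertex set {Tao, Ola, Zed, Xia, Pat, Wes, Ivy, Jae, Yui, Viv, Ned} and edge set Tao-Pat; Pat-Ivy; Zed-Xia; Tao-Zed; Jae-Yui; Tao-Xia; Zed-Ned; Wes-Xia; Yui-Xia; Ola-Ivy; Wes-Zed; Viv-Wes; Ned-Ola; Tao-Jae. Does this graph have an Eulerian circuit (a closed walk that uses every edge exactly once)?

No

Degrees: Tao:4, Ola:2, Zed:4, Xia:4, Pat:2, Wes:3, Ivy:2, Jae:2, Yui:2, Viv:1, Ned:2
Vertices with odd degree: Wes, Viv. An Eulerian circuit requires all degrees even.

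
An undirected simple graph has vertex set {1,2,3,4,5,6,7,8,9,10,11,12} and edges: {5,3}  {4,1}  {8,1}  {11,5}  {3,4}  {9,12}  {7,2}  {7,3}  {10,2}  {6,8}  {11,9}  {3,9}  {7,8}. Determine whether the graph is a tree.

|V| = 12, |E| = 13.
Connected but with 13 > 11 edges, so it has a cycle and is not a tree.

No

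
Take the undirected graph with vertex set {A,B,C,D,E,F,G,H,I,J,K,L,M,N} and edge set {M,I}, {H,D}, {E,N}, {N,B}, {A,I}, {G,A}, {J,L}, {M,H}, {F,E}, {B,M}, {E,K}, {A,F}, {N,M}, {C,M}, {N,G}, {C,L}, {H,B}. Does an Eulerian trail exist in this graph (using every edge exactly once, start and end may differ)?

No

Degrees: A:3, B:3, C:2, D:1, E:3, F:2, G:2, H:3, I:2, J:1, K:1, L:2, M:5, N:4
Odd-degree vertices: A, B, D, E, H, J, K, M (8 total).
An Eulerian trail requires 0 or 2 odd-degree vertices; here there are 8.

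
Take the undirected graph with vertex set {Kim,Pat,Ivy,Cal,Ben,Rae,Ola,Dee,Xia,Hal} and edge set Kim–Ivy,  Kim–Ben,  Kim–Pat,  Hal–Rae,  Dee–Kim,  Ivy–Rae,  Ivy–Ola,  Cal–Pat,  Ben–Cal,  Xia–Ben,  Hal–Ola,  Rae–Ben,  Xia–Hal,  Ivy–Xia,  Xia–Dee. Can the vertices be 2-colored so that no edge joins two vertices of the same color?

Partition the vertices as {Pat, Ivy, Ben, Dee, Hal} vs {Kim, Cal, Rae, Ola, Xia}. Each listed edge has one endpoint in each part, so the graph is bipartite.

Yes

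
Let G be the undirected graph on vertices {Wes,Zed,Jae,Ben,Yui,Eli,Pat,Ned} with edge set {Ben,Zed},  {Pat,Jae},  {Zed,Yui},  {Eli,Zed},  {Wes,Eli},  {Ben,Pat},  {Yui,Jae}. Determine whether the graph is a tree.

No

|V| = 8, |E| = 7.
It is not connected, so it is not a tree.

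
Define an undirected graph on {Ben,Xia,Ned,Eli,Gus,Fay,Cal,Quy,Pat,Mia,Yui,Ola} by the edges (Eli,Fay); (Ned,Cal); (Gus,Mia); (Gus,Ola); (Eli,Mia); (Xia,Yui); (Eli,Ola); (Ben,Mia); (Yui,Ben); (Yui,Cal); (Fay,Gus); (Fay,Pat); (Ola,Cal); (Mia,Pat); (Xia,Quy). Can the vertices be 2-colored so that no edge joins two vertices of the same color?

Yes

Partition the vertices as {Ned, Fay, Quy, Mia, Yui, Ola} vs {Ben, Xia, Eli, Gus, Cal, Pat}. Each listed edge has one endpoint in each part, so the graph is bipartite.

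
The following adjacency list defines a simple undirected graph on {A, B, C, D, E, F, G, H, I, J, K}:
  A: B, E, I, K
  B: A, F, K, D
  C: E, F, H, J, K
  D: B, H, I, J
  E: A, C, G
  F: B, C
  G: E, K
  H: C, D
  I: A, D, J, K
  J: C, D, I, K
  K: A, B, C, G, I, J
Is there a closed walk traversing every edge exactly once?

No

Degrees: A:4, B:4, C:5, D:4, E:3, F:2, G:2, H:2, I:4, J:4, K:6
C, E have odd degree; an Eulerian circuit needs every degree to be even, so none exists.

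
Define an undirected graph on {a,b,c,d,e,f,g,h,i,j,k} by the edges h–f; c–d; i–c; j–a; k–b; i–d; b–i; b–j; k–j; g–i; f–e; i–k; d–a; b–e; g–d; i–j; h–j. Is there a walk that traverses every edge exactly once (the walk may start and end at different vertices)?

Degrees: a:2, b:4, c:2, d:4, e:2, f:2, g:2, h:2, i:6, j:5, k:3
Odd-degree vertices: j, k (2 total).
The non-isolated vertices are connected and exactly 2 have odd degree, so an Eulerian trail exists (from j to k).

Yes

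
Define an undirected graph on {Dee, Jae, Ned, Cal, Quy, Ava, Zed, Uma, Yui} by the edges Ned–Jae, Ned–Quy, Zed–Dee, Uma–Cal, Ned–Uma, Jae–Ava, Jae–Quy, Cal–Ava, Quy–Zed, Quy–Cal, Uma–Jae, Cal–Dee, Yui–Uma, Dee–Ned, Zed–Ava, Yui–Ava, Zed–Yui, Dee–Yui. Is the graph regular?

Yes

Degrees: Dee:4, Jae:4, Ned:4, Cal:4, Quy:4, Ava:4, Zed:4, Uma:4, Yui:4
All degrees equal 4; the graph is regular.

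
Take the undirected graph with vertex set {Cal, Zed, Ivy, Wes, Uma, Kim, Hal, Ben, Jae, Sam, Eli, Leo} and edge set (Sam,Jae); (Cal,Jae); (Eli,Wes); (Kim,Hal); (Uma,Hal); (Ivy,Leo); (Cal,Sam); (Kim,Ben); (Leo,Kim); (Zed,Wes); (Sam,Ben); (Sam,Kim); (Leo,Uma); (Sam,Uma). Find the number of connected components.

Component: {Zed, Wes, Eli}
Component: {Cal, Ivy, Uma, Kim, Hal, Ben, Jae, Sam, Leo}

2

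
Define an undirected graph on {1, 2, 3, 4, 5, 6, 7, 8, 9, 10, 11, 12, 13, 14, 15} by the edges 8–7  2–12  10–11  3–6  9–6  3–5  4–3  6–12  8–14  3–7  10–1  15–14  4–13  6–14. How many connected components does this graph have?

2

Component: {1, 10, 11}
Component: {2, 3, 4, 5, 6, 7, 8, 9, 12, 13, 14, 15}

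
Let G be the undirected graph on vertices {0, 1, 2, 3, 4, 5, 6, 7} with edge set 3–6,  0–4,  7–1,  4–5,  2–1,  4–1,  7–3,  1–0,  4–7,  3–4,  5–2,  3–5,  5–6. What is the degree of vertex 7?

Neighbors of 7: 1, 3, 4.

3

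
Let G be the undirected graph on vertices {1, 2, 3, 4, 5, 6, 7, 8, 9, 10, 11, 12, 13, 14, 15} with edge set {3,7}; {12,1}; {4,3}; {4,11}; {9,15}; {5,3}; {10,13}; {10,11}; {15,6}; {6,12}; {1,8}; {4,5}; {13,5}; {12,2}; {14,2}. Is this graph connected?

Component: {3, 4, 5, 7, 10, 11, 13}
Component: {1, 2, 6, 8, 9, 12, 14, 15}
There are 2 separate components, so the graph is not connected.

No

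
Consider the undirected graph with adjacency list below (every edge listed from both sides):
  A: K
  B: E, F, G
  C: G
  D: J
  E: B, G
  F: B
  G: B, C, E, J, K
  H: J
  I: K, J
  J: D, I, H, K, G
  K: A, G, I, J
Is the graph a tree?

No

The graph has 11 vertices and 13 edges.
Connected but with 13 > 10 edges, so it has a cycle and is not a tree.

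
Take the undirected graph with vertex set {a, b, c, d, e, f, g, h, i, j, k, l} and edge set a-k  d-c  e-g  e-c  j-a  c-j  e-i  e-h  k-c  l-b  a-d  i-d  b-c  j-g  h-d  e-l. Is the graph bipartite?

A valid 2-coloring puts {b, d, e, f, j, k} on one side and {a, c, g, h, i, l} on the other; every edge crosses between the two sides.

Yes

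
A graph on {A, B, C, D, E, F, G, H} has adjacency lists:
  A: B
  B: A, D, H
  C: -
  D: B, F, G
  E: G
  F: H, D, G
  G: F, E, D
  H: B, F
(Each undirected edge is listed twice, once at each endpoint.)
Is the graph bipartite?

D-G-F-D is an odd cycle (length 3), and a bipartite graph can contain only even cycles.

No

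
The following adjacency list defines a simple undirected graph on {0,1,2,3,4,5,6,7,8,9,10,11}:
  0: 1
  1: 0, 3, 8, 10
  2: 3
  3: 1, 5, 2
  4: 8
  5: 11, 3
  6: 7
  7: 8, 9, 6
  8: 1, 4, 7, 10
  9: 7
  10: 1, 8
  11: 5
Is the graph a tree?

|V| = 12, |E| = 12.
A tree on 12 vertices has exactly 11 edges; this graph has 12, so it contains a cycle and is not a tree.

No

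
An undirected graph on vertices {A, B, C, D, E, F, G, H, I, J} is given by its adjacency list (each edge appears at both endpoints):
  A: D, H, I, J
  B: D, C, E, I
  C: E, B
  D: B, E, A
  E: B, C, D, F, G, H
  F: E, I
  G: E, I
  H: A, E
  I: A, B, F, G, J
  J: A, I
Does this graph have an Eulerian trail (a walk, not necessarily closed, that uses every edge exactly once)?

Degrees: A:4, B:4, C:2, D:3, E:6, F:2, G:2, H:2, I:5, J:2
Odd-degree vertices: D, I (2 total).
The non-isolated vertices are connected and exactly 2 have odd degree, so an Eulerian trail exists (from D to I).

Yes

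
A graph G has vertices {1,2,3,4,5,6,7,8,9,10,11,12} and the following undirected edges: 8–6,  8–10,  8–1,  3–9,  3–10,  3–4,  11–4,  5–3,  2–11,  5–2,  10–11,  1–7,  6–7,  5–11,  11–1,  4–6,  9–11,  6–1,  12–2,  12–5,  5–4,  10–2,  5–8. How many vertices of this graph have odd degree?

Degrees: 1:4, 2:4, 3:4, 4:4, 5:6, 6:4, 7:2, 8:4, 9:2, 10:4, 11:6, 12:2
Odd-degree vertices: none.

0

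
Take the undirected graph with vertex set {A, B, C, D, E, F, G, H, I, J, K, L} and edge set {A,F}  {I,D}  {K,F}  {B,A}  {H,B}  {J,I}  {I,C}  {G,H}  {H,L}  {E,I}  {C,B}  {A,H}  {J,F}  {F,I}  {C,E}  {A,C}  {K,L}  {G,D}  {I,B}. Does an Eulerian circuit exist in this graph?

Yes

Degrees: A:4, B:4, C:4, D:2, E:2, F:4, G:2, H:4, I:6, J:2, K:2, L:2
All degrees are even and the non-isolated vertices are connected — an Eulerian circuit exists.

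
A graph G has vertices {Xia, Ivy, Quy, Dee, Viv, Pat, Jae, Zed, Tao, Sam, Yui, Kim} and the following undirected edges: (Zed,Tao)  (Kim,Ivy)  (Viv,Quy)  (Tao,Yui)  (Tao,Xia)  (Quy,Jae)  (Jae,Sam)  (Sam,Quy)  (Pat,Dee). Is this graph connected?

No

Component: {Ivy, Kim}
Component: {Dee, Pat}
Component: {Xia, Zed, Tao, Yui}
Component: {Quy, Viv, Jae, Sam}
No edge joins these 4 groups, so the graph is disconnected.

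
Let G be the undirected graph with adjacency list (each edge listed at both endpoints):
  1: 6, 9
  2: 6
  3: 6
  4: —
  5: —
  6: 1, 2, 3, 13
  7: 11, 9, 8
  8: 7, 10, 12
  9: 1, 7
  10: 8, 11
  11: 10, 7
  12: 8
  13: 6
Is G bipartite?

Color {4, 5, 6, 8, 9, 11} black and {1, 2, 3, 7, 10, 12, 13} white. No edge joins two same-colored vertices, so the graph is bipartite.

Yes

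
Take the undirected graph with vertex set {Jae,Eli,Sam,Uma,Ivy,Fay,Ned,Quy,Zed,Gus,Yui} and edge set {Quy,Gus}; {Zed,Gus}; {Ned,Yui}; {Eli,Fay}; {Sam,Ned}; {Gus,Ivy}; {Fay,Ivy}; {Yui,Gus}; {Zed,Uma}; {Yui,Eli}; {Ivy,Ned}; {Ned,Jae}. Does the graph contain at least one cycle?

Yes

The graph has 11 vertices, 12 edges, and 1 connected component.
One cycle is Ned-Yui-Eli-Fay-Ivy-Ned.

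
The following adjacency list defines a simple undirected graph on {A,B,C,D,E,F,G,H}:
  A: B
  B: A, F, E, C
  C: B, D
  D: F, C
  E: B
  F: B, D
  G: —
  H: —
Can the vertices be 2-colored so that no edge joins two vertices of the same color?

Yes

Partition the vertices as {B, D, G, H} vs {A, C, E, F}. Each listed edge has one endpoint in each part, so the graph is bipartite.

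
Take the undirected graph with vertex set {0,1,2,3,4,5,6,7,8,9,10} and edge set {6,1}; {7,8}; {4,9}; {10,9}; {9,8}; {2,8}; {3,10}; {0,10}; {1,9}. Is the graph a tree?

The graph has 11 vertices and 9 edges.
It splits into 2 components, so it cannot be a tree.

No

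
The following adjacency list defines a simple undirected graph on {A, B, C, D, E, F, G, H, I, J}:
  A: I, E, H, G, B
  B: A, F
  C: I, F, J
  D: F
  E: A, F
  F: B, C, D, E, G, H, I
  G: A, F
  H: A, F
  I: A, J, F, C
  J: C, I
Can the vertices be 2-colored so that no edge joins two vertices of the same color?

I-C-J-I is an odd cycle (length 3), and a bipartite graph can contain only even cycles.

No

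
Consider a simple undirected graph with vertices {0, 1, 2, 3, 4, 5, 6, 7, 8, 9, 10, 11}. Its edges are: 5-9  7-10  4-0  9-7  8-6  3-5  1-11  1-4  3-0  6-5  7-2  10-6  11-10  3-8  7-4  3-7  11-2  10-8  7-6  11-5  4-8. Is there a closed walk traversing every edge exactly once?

Degrees: 0:2, 1:2, 2:2, 3:4, 4:4, 5:4, 6:4, 7:6, 8:4, 9:2, 10:4, 11:4
Every vertex has even degree and the edges form a single connected piece, so an Eulerian circuit exists.

Yes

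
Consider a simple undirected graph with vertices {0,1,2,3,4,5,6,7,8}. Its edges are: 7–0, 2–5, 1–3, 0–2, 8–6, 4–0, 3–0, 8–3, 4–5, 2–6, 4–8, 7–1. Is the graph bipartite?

3-0-2-6-8-3 is an odd cycle (length 5), and a bipartite graph can contain only even cycles.

No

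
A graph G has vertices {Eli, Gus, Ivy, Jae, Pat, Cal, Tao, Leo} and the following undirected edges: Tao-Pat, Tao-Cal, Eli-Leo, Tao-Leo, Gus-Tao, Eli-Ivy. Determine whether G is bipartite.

Color {Gus, Ivy, Jae, Pat, Cal, Leo} black and {Eli, Tao} white. No edge joins two same-colored vertices, so the graph is bipartite.

Yes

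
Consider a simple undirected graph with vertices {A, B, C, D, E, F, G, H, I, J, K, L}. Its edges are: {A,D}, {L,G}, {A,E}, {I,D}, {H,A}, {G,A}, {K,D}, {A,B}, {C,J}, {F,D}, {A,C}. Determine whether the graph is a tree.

Yes

The graph has 12 vertices and 11 edges.
It is connected with exactly 11 edges, hence acyclic — it is a tree.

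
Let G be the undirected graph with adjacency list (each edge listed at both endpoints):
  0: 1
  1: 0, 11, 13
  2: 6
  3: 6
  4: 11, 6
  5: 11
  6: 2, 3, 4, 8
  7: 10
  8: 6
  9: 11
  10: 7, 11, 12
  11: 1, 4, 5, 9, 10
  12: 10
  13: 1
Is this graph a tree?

Yes

|V| = 14, |E| = 13.
Connected and |E| = |V| - 1, which characterizes a tree.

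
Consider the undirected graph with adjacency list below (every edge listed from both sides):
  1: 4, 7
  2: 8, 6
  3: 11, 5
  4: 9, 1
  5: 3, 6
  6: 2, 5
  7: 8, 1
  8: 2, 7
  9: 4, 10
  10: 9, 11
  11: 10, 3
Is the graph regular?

Yes

Degrees: 1:2, 2:2, 3:2, 4:2, 5:2, 6:2, 7:2, 8:2, 9:2, 10:2, 11:2
Every vertex has degree 2, so the graph is 2-regular.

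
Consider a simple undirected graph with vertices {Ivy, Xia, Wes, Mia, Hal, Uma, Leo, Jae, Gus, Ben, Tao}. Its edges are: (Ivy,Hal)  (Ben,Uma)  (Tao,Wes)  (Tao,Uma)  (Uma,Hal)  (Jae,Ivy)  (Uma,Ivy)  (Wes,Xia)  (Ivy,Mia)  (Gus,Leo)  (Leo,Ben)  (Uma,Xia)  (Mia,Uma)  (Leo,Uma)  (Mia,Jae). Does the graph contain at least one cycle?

|V| = 11, |E| = 15, number of components = 1.
Since 15 > 11 - 1, a cycle must exist; for instance Uma-Leo-Ben-Uma.

Yes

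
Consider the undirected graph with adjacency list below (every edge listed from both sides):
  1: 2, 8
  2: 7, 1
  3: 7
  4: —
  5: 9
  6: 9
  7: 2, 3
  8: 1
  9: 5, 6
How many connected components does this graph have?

Component: {4}
Component: {5, 6, 9}
Component: {1, 2, 3, 7, 8}

3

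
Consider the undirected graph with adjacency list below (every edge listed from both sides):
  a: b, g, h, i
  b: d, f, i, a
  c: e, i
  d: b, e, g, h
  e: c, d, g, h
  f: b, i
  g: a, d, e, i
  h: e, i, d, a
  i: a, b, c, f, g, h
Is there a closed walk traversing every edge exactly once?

Yes

Degrees: a:4, b:4, c:2, d:4, e:4, f:2, g:4, h:4, i:6
Every vertex has even degree and the edges form a single connected piece, so an Eulerian circuit exists.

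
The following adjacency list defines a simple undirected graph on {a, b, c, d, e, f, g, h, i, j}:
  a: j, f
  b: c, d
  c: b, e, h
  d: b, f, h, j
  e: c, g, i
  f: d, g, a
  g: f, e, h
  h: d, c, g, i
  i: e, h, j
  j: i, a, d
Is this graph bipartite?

A valid 2-coloring puts {b, e, f, h, j} on one side and {a, c, d, g, i} on the other; every edge crosses between the two sides.

Yes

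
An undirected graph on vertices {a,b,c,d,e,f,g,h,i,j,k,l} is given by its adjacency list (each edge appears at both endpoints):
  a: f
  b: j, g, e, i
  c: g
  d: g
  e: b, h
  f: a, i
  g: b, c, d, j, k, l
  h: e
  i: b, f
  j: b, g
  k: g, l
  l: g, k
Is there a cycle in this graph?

The graph has 12 vertices, 13 edges, and 1 connected component.
One cycle is b-g-j-b.

Yes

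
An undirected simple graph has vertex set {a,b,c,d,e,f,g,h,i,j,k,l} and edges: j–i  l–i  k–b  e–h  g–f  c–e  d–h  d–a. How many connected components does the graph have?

4

Component: {b, k}
Component: {f, g}
Component: {i, j, l}
Component: {a, c, d, e, h}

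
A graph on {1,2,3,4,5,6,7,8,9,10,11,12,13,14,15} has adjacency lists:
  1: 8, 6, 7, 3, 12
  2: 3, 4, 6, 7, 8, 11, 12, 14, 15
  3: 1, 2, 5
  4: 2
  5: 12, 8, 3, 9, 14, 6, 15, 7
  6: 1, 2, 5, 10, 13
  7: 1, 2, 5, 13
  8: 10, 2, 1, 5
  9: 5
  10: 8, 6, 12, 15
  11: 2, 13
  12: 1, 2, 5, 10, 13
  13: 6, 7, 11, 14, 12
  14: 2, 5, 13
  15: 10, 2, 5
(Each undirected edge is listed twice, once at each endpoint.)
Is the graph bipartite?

Yes

A valid 2-coloring puts {3, 4, 6, 7, 8, 9, 11, 12, 14, 15} on one side and {1, 2, 5, 10, 13} on the other; every edge crosses between the two sides.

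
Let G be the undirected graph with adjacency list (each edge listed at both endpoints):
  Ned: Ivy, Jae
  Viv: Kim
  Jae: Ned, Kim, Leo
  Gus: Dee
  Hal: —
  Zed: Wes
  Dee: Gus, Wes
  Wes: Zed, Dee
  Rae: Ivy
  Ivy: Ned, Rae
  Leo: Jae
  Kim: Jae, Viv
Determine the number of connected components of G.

3

Component: {Hal}
Component: {Gus, Zed, Dee, Wes}
Component: {Ned, Viv, Jae, Rae, Ivy, Leo, Kim}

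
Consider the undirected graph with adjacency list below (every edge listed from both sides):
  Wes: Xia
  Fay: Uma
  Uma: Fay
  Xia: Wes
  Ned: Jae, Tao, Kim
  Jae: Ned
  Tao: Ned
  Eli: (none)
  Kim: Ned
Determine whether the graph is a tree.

No

The graph has 9 vertices and 5 edges.
It is not connected, so it is not a tree.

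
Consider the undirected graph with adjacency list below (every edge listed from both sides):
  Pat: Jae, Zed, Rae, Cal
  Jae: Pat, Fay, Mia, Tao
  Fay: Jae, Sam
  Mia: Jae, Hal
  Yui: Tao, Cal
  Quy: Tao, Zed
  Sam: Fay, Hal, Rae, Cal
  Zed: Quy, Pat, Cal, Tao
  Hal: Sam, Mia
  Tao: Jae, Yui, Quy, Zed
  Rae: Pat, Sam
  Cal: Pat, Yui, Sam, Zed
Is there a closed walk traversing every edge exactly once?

Degrees: Pat:4, Jae:4, Fay:2, Mia:2, Yui:2, Quy:2, Sam:4, Zed:4, Hal:2, Tao:4, Rae:2, Cal:4
Every vertex has even degree and the edges form a single connected piece, so an Eulerian circuit exists.

Yes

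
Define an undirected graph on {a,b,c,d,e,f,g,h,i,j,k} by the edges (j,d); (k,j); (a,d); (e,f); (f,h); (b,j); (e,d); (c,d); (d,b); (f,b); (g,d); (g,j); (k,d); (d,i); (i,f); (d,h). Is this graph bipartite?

d-j-k-d is an odd cycle (length 3), and a bipartite graph can contain only even cycles.

No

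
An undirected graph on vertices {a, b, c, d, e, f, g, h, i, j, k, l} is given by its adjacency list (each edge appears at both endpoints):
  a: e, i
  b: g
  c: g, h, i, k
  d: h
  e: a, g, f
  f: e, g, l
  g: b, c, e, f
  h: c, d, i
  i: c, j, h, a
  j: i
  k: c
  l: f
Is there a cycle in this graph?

Yes

The graph has 12 vertices, 14 edges, and 1 connected component.
Since 14 > 12 - 1, a cycle must exist; for instance c-i-h-c.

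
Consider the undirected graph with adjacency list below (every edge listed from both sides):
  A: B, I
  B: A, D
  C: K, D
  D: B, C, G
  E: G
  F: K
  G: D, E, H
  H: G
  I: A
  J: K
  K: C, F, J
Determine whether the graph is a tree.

|V| = 11, |E| = 10.
It is connected with exactly 10 edges, hence acyclic — it is a tree.

Yes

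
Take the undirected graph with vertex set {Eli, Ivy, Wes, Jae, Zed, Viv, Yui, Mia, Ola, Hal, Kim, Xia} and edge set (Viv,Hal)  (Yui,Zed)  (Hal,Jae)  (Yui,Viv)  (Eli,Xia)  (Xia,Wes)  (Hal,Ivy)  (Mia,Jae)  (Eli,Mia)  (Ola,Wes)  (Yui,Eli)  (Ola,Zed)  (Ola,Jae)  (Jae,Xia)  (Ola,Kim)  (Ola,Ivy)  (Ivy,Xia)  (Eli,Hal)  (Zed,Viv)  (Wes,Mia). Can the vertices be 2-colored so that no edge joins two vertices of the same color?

The cycle Yui-Viv-Zed-Yui has length 3, which is odd, so the graph is not bipartite.

No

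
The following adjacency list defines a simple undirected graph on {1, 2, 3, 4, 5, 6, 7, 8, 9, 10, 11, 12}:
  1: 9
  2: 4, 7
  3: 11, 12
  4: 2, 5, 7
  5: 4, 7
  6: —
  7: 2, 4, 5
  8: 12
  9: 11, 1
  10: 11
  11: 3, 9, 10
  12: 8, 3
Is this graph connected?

Component: {6}
Component: {2, 4, 5, 7}
Component: {1, 3, 8, 9, 10, 11, 12}
No edge joins these 3 groups, so the graph is disconnected.

No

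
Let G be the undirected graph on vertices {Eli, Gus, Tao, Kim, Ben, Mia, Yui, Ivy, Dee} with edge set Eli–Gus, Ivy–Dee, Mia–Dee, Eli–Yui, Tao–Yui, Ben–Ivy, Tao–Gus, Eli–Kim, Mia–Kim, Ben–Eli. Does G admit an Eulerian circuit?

Degrees: Eli:4, Gus:2, Tao:2, Kim:2, Ben:2, Mia:2, Yui:2, Ivy:2, Dee:2
Every vertex has even degree and the edges form a single connected piece, so an Eulerian circuit exists.

Yes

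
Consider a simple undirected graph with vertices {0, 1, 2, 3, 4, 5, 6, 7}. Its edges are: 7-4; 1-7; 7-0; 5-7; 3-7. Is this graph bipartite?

Partition the vertices as {2, 6, 7} vs {0, 1, 3, 4, 5}. Each listed edge has one endpoint in each part, so the graph is bipartite.

Yes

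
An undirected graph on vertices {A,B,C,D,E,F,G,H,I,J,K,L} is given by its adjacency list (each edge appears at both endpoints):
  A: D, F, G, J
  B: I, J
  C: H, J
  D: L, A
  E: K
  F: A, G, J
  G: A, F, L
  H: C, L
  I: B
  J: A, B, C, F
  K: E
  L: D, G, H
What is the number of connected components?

2

Component: {E, K}
Component: {A, B, C, D, F, G, H, I, J, L}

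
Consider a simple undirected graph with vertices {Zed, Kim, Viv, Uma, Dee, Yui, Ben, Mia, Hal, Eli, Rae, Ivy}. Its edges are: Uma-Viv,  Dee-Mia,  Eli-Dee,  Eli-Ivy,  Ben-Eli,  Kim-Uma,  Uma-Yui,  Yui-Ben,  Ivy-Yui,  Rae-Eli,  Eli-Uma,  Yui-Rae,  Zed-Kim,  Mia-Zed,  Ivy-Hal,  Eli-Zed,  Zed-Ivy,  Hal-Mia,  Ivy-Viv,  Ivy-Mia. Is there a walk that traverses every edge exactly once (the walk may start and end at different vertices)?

Degrees: Zed:4, Kim:2, Viv:2, Uma:4, Dee:2, Yui:4, Ben:2, Mia:4, Hal:2, Eli:6, Rae:2, Ivy:6
Odd-degree vertices: none (0 total).
With 0 odd-degree vertices and all edges in one connected piece, an Eulerian trail exists.

Yes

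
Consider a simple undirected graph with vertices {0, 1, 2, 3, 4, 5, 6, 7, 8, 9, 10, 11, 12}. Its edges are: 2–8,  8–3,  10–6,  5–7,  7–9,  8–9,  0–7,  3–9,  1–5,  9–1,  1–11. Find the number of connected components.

Component: {4}
Component: {12}
Component: {6, 10}
Component: {0, 1, 2, 3, 5, 7, 8, 9, 11}

4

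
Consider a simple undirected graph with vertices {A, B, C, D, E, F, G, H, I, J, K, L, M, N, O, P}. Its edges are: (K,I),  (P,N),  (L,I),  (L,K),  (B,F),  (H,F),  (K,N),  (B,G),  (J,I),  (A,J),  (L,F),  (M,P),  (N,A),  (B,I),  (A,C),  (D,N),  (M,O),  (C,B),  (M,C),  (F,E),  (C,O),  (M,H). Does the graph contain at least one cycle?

Yes

|V| = 16, |E| = 22, number of components = 1.
Since 22 > 16 - 1, a cycle must exist; for instance A-N-K-L-F-B-I-J-A.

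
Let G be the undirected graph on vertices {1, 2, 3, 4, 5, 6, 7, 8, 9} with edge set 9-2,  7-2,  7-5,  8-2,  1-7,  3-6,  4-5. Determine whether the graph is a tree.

|V| = 9, |E| = 7.
It is not connected, so it is not a tree.

No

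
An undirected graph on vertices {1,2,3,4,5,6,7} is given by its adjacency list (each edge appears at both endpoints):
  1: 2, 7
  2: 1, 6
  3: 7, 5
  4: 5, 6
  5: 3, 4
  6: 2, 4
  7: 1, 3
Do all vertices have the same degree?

Degrees: 1:2, 2:2, 3:2, 4:2, 5:2, 6:2, 7:2
Every vertex has degree 2, so the graph is 2-regular.

Yes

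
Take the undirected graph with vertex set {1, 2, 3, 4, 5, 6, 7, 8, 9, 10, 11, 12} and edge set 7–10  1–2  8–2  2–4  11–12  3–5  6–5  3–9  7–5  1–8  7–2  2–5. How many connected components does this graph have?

Component: {11, 12}
Component: {1, 2, 3, 4, 5, 6, 7, 8, 9, 10}

2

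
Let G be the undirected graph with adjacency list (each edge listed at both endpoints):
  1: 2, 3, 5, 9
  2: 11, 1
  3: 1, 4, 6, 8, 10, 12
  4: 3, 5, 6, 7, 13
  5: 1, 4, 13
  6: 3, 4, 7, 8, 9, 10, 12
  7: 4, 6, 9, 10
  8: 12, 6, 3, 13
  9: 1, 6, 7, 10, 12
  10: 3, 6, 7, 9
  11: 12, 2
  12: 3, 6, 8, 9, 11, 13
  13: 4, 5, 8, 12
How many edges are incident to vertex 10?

4

Neighbors of 10: 3, 6, 7, 9.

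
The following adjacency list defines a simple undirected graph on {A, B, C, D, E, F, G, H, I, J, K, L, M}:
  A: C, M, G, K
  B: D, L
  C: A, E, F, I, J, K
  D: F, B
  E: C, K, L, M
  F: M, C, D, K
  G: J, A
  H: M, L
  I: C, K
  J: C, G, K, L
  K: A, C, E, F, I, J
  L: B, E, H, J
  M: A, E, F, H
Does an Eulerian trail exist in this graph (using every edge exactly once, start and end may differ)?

Degrees: A:4, B:2, C:6, D:2, E:4, F:4, G:2, H:2, I:2, J:4, K:6, L:4, M:4
Odd-degree vertices: none (0 total).
With 0 odd-degree vertices and all edges in one connected piece, an Eulerian trail exists.

Yes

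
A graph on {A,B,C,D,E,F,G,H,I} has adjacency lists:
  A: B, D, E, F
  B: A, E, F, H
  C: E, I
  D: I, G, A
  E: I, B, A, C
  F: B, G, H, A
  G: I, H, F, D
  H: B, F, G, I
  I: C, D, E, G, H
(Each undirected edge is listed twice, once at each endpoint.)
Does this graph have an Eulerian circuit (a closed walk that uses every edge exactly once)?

No

Degrees: A:4, B:4, C:2, D:3, E:4, F:4, G:4, H:4, I:5
Vertices with odd degree: D, I. An Eulerian circuit requires all degrees even.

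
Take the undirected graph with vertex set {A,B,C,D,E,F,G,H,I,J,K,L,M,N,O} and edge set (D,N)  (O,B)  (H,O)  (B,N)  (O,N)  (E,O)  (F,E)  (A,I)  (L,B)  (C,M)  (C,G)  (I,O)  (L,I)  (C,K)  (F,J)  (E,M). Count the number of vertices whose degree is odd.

Degrees: A:1, B:3, C:3, D:1, E:3, F:2, G:1, H:1, I:3, J:1, K:1, L:2, M:2, N:3, O:5
Odd-degree vertices: A, B, C, D, E, G, H, I, J, K, N, O.

12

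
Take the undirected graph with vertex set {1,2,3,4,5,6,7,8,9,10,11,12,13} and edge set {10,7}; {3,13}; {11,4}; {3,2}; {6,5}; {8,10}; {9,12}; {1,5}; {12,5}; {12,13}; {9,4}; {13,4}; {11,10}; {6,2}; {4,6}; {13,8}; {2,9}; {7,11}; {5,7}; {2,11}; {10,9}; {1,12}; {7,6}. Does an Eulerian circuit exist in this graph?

Yes

Degrees: 1:2, 2:4, 3:2, 4:4, 5:4, 6:4, 7:4, 8:2, 9:4, 10:4, 11:4, 12:4, 13:4
All degrees are even and the non-isolated vertices are connected — an Eulerian circuit exists.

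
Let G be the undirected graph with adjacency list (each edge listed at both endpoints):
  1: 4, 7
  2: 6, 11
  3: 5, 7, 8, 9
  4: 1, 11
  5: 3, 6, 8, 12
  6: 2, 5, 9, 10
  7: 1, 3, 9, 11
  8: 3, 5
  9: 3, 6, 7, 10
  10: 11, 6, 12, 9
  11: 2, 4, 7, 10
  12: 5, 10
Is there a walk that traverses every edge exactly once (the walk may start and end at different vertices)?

Degrees: 1:2, 2:2, 3:4, 4:2, 5:4, 6:4, 7:4, 8:2, 9:4, 10:4, 11:4, 12:2
Odd-degree vertices: none (0 total).
The non-isolated vertices are connected and exactly 0 have odd degree, so an Eulerian trail exists.

Yes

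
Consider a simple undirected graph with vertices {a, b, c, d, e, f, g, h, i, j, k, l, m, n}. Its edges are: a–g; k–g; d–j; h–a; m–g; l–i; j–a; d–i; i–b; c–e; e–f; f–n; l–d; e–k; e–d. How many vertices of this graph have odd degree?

8

Degrees: a:3, b:1, c:1, d:4, e:4, f:2, g:3, h:1, i:3, j:2, k:2, l:2, m:1, n:1
Odd-degree vertices: a, b, c, g, h, i, m, n.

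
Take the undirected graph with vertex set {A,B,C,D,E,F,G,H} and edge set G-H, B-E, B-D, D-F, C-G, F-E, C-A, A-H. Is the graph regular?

Degrees: A:2, B:2, C:2, D:2, E:2, F:2, G:2, H:2
All degrees equal 2; the graph is regular.

Yes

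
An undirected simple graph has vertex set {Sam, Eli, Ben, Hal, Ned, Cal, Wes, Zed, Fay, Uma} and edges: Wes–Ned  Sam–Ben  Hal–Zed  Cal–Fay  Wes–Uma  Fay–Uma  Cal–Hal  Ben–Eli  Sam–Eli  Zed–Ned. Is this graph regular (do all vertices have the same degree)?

Degrees: Sam:2, Eli:2, Ben:2, Hal:2, Ned:2, Cal:2, Wes:2, Zed:2, Fay:2, Uma:2
Every vertex has degree 2, so the graph is 2-regular.

Yes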